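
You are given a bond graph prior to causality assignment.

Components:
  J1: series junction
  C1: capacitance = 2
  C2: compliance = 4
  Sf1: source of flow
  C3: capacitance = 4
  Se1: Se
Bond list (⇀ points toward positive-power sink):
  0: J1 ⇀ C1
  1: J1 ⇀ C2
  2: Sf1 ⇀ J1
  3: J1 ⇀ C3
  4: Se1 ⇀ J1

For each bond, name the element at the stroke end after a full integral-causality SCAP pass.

#0 |J1
#1 |J1
#2 |Sf1
#3 |J1
#4 |J1

#2 →Sf1  (Sf1 fixes flow; stroke at Sf1)
#4 →J1  (Se1: effort source, stroke at far end)
#0 →J1  (J1 flow already set via bond 2)
#1 →J1  (J1: bond 2 brought flow, rest push out)
#3 →J1  (J1 flow already set via bond 2)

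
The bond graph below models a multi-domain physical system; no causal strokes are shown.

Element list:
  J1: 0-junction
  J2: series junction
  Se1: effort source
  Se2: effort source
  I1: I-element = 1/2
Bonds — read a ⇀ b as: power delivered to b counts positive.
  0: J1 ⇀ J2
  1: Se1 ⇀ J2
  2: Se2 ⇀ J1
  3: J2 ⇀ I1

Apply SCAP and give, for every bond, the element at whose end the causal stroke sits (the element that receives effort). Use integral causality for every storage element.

b1 |J2  (Se1 (Se) sets effort on bond)
b2 |J1  (source Se2 imposes e)
b0 |J2  (J1: bond 2 brought effort, rest push out)
b3 |I1  (J2 needs exactly one f-in)

b0 stroke→J2
b1 stroke→J2
b2 stroke→J1
b3 stroke→I1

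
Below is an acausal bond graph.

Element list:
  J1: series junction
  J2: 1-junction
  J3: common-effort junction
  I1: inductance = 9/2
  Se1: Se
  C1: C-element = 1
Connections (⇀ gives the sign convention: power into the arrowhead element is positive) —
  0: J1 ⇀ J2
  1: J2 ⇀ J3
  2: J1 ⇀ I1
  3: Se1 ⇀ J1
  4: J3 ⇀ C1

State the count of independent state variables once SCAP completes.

2  (C1, I1 all integral)

#3 |J1  (Se1 fixes effort; stroke away)
#2 |I1  (prefer integral on I1)
#0 |J1  (common-f at J1 fixed by 2)
#1 |J2  (1-jn J2 has f-setter on 0)
#4 |J3  (J3 needs exactly one e-in)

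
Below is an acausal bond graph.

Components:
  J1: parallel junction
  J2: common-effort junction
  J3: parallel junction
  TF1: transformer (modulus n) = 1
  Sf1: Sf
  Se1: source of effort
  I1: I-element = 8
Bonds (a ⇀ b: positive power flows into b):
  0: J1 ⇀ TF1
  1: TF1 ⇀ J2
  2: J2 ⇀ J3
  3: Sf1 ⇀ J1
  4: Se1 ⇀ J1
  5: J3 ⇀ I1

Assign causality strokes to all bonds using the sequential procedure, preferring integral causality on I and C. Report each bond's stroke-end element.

#3 →Sf1  (Sf1: flow source, stroke at near end)
#4 →J1  (Se1 (Se) sets effort on bond)
#0 →TF1  (J1: bond 4 brought effort, rest push out)
#1 →J2  (TF TF1: opposite of bond 0)
#2 →J3  (0-jn J2 has e-setter on 1)
#5 →I1  (common-e at J3 fixed by 2)

b0 stroke→TF1
b1 stroke→J2
b2 stroke→J3
b3 stroke→Sf1
b4 stroke→J1
b5 stroke→I1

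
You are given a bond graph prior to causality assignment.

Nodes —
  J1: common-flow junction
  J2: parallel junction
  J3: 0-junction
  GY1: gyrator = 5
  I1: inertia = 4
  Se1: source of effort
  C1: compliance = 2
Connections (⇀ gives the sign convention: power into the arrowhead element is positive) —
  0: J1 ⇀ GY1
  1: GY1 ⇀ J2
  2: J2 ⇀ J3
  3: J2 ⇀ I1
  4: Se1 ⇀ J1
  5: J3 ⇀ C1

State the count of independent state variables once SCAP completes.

2  (C1, I1 all integral)

β4 stroke→J1  (Se1 (Se) sets effort on bond)
β0 stroke→GY1  (J1: last free bond brings flow in)
β1 stroke→GY1  (through GY1, causality inverts; strokes same side of GY1)
β3 stroke→I1  (I1: I, integral causality)
β2 stroke→J2  (only one effort-in slot at J2)
β5 stroke→J3  (J3 needs exactly one e-in)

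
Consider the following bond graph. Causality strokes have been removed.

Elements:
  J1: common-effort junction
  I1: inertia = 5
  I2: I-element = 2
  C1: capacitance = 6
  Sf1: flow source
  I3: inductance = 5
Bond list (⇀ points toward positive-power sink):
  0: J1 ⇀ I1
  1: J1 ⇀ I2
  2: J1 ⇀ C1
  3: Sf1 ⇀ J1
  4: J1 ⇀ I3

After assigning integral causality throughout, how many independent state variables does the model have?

4  (C1, I1, I2, I3 all integral)

bond 3 stroke→Sf1  (Sf1 (Sf) sets flow on bond)
bond 0 stroke→I1  (prefer integral on I1)
bond 1 stroke→I2  (I2 outputs flow p/I2)
bond 2 stroke→J1  (C1 integral (e out))
bond 4 stroke→I3  (J1 effort already set via bond 2)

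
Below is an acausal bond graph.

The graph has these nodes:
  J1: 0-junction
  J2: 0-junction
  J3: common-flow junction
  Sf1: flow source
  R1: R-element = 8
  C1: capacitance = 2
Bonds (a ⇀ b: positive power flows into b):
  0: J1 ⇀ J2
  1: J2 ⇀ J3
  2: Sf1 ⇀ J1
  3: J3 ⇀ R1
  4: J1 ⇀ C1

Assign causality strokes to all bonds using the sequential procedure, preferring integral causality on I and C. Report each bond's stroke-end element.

#2 →Sf1  (Sf1: flow source, stroke at near end)
#4 →J1  (prefer integral on C1)
#0 →J2  (J1: bond 4 brought effort, rest push out)
#1 →J3  (0-jn J2 has e-setter on 0)
#3 →R1  (J3: last free bond brings flow in)

#0 stroke→J2
#1 stroke→J3
#2 stroke→Sf1
#3 stroke→R1
#4 stroke→J1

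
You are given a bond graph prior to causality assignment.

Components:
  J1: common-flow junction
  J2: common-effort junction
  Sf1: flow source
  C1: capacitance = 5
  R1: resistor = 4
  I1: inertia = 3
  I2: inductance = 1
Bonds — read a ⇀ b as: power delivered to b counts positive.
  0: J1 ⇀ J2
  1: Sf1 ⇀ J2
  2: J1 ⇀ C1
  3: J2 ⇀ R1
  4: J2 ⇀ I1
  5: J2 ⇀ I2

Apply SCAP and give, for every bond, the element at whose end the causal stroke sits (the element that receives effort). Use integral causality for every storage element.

bond 0 |J2
bond 1 |Sf1
bond 2 |J1
bond 3 |R1
bond 4 |I1
bond 5 |I2

#1 stroke→Sf1  (Sf1: flow source, stroke at near end)
#2 stroke→J1  (C1: C, integral causality)
#0 stroke→J2  (only one flow-in slot at J1)
#3 stroke→R1  (J2: bond 0 brought effort, rest push out)
#4 stroke→I1  (0-jn J2 has e-setter on 0)
#5 stroke→I2  (common-e at J2 fixed by 0)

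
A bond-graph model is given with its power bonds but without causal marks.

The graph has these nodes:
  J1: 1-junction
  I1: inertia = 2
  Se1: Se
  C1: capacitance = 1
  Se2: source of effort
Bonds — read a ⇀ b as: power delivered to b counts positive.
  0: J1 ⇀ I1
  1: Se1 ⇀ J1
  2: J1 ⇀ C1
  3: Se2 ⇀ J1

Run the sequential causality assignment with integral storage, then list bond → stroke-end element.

#1 stroke at J1  (Se1 fixes effort; stroke away)
#3 stroke at J1  (Se2 fixes effort; stroke away)
#0 stroke at I1  (I1 outputs flow p/I1)
#2 stroke at J1  (J1 flow already set via bond 0)

β0 stroke→I1
β1 stroke→J1
β2 stroke→J1
β3 stroke→J1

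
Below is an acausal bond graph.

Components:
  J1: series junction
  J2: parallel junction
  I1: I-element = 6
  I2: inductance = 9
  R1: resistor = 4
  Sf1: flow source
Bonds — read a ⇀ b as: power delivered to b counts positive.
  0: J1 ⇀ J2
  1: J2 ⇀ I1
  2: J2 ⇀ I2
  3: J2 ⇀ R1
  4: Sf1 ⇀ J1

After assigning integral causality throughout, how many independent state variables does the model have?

b4 |Sf1  (Sf1 (Sf) sets flow on bond)
b0 |J1  (J1: bond 4 brought flow, rest push out)
b1 |I1  (I1 integral (f out))
b2 |I2  (I2: I, integral causality)
b3 |J2  (only one effort-in slot at J2)

2  (I1, I2 all integral)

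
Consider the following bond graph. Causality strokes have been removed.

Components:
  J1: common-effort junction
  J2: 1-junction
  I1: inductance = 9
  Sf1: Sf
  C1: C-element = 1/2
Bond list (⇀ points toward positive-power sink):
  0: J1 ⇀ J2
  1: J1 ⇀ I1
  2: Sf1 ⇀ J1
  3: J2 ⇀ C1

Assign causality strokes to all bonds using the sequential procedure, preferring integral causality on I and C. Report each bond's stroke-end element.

β2 →Sf1  (Sf1 fixes flow; stroke at Sf1)
β1 →I1  (prefer integral on I1)
β0 →J1  (J1 needs exactly one e-in)
β3 →J2  (J2 flow already set via bond 0)

b0 stroke→J1
b1 stroke→I1
b2 stroke→Sf1
b3 stroke→J2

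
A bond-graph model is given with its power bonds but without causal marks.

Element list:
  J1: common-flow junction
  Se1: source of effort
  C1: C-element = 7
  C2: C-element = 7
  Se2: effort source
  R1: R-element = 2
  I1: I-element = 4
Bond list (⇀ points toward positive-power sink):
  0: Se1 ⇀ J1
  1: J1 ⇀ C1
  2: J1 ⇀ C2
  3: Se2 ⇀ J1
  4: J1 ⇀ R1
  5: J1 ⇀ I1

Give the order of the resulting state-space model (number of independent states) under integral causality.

#0 |J1  (Se1 fixes effort; stroke away)
#3 |J1  (Se2 fixes effort; stroke away)
#1 |J1  (C1 outputs effort q/C1)
#2 |J1  (C2: C, integral causality)
#5 |I1  (prefer integral on I1)
#4 |J1  (1-jn J1 has f-setter on 5)

3  (C1, C2, I1 all integral)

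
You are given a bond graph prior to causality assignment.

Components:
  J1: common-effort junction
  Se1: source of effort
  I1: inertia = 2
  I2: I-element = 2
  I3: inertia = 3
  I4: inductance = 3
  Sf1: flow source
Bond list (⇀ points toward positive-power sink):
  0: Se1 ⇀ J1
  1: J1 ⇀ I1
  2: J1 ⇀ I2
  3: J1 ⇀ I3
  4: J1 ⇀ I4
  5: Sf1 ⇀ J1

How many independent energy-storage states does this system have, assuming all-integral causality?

4  (I1, I2, I3, I4 all integral)

#0 |J1  (Se1 fixes effort; stroke away)
#5 |Sf1  (Sf1: flow source, stroke at near end)
#1 |I1  (J1 effort already set via bond 0)
#2 |I2  (J1: bond 0 brought effort, rest push out)
#3 |I3  (common-e at J1 fixed by 0)
#4 |I4  (0-jn J1 has e-setter on 0)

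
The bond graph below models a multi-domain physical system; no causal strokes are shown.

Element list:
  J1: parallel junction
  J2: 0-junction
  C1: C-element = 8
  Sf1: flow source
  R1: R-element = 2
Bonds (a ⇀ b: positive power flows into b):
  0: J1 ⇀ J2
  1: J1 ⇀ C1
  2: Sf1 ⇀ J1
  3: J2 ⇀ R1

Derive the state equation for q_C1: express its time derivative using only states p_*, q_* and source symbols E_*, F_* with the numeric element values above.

dq_C1/dt = F_Sf1 - q_C1/16

β2 →Sf1  (Sf1 (Sf) sets flow on bond)
β1 →J1  (prefer integral on C1)
β0 →J2  (J1 effort already set via bond 1)
β3 →R1  (0-jn J2 has e-setter on 0)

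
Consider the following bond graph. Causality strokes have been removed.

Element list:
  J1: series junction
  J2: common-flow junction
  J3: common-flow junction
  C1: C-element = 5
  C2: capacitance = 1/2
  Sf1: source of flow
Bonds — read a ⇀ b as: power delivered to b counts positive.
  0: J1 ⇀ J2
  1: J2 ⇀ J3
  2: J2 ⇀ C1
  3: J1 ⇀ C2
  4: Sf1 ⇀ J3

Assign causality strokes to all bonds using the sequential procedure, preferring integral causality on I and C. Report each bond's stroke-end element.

β4 stroke at Sf1  (Sf1 (Sf) sets flow on bond)
β1 stroke at J3  (J3 flow already set via bond 4)
β0 stroke at J2  (1-jn J2 has f-setter on 1)
β2 stroke at J2  (J2 flow already set via bond 1)
β3 stroke at J1  (J1 flow already set via bond 0)

b0 →J2
b1 →J3
b2 →J2
b3 →J1
b4 →Sf1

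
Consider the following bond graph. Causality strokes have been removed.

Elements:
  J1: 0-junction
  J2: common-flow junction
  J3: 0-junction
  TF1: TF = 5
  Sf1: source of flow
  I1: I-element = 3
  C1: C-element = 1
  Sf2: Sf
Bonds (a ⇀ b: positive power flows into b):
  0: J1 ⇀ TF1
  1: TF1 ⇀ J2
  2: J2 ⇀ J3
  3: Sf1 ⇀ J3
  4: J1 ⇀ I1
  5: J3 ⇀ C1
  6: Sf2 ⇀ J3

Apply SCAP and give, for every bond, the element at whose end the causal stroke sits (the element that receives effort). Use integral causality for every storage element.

β3 →Sf1  (Sf1 (Sf) sets flow on bond)
β6 →Sf2  (Sf2 (Sf) sets flow on bond)
β4 →I1  (I1 outputs flow p/I1)
β0 →J1  (J1 needs exactly one e-in)
β1 →TF1  (TF1 one-in-one-out from 0)
β2 →J2  (J2: bond 1 brought flow, rest push out)
β5 →J3  (closing 0-jn rule on J3)

bond 0 stroke→J1
bond 1 stroke→TF1
bond 2 stroke→J2
bond 3 stroke→Sf1
bond 4 stroke→I1
bond 5 stroke→J3
bond 6 stroke→Sf2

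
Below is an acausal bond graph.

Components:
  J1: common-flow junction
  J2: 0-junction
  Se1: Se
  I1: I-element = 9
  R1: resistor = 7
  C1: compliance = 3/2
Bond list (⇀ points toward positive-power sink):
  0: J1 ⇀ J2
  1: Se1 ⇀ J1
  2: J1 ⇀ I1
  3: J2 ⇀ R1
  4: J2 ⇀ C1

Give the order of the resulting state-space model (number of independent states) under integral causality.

2  (C1, I1 all integral)

β1 stroke at J1  (source Se1 imposes e)
β2 stroke at I1  (I1: I, integral causality)
β0 stroke at J1  (common-f at J1 fixed by 2)
β4 stroke at J2  (C1 integral (e out))
β3 stroke at R1  (common-e at J2 fixed by 4)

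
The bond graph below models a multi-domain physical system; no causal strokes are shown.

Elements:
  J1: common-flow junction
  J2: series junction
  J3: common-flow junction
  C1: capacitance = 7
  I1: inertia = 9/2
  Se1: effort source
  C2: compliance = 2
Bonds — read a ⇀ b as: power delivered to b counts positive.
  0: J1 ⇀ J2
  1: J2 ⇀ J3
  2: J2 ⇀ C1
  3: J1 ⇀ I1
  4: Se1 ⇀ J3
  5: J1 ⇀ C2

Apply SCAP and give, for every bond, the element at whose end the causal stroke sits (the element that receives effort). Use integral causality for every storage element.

β4 stroke→J3  (Se1: effort source, stroke at far end)
β1 stroke→J2  (J3 needs exactly one f-in)
β2 stroke→J2  (C1 outputs effort q/C1)
β0 stroke→J1  (closing 1-jn rule on J2)
β3 stroke→I1  (I1: I, integral causality)
β5 stroke→J1  (J1 flow already set via bond 3)

b0 stroke→J1
b1 stroke→J2
b2 stroke→J2
b3 stroke→I1
b4 stroke→J3
b5 stroke→J1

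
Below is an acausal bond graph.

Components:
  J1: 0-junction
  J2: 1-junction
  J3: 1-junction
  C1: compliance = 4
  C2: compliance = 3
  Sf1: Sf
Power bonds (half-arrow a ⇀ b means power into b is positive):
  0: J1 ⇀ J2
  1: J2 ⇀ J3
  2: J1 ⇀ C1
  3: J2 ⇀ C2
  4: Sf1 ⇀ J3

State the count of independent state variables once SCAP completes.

β4 stroke→Sf1  (Sf1 (Sf) sets flow on bond)
β1 stroke→J3  (J3: bond 4 brought flow, rest push out)
β0 stroke→J2  (J2 flow already set via bond 1)
β3 stroke→J2  (common-f at J2 fixed by 1)
β2 stroke→J1  (closing 0-jn rule on J1)

2  (C1, C2 all integral)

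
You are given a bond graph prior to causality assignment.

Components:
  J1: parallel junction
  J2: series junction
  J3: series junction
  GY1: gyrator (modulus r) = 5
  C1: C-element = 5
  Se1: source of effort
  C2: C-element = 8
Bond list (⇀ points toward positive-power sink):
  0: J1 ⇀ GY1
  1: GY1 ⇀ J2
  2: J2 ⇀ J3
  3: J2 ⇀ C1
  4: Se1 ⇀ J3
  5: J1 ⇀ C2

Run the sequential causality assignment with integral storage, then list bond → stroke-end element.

β4 stroke at J3  (Se1 (Se) sets effort on bond)
β2 stroke at J2  (closing 1-jn rule on J3)
β3 stroke at J2  (C1: C, integral causality)
β1 stroke at GY1  (only one flow-in slot at J2)
β0 stroke at GY1  (GY1: gyrator matches bond 1)
β5 stroke at J1  (only one effort-in slot at J1)

β0 →GY1
β1 →GY1
β2 →J2
β3 →J2
β4 →J3
β5 →J1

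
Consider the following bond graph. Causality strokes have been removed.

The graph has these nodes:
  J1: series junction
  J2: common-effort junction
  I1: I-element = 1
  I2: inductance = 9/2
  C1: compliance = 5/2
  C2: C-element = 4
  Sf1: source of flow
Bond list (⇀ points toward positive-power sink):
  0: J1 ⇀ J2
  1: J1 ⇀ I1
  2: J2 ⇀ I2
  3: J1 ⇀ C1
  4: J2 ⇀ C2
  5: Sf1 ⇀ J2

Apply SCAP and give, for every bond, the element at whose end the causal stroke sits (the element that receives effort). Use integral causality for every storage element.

bond 0 stroke at J1
bond 1 stroke at I1
bond 2 stroke at I2
bond 3 stroke at J1
bond 4 stroke at J2
bond 5 stroke at Sf1

bond 5 stroke→Sf1  (source Sf1 imposes f)
bond 1 stroke→I1  (I1 integral (f out))
bond 0 stroke→J1  (J1 flow already set via bond 1)
bond 3 stroke→J1  (common-f at J1 fixed by 1)
bond 2 stroke→I2  (I2: I, integral causality)
bond 4 stroke→J2  (only one effort-in slot at J2)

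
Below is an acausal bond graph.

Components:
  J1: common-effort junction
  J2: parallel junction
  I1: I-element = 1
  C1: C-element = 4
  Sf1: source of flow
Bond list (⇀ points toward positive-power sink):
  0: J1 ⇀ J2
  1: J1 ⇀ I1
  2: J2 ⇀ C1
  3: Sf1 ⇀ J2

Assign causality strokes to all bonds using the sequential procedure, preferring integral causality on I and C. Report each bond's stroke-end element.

#3 stroke at Sf1  (Sf1 fixes flow; stroke at Sf1)
#1 stroke at I1  (I1 integral (f out))
#0 stroke at J1  (J1 needs exactly one e-in)
#2 stroke at J2  (closing 0-jn rule on J2)

#0 stroke→J1
#1 stroke→I1
#2 stroke→J2
#3 stroke→Sf1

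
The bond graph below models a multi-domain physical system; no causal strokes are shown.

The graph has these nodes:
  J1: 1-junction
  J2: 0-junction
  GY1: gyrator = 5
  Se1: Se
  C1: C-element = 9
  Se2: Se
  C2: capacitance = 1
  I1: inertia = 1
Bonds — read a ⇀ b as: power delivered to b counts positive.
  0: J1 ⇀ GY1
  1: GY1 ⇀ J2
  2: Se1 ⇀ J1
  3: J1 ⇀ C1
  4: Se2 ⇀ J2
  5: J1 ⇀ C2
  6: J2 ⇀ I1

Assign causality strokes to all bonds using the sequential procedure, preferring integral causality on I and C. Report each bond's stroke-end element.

β2 →J1  (Se1: effort source, stroke at far end)
β4 →J2  (Se2: effort source, stroke at far end)
β1 →GY1  (0-jn J2 has e-setter on 4)
β6 →I1  (J2: bond 4 brought effort, rest push out)
β0 →GY1  (through GY1, causality inverts; strokes same side of GY1)
β3 →J1  (J1: bond 0 brought flow, rest push out)
β5 →J1  (J1 flow already set via bond 0)

b0 stroke→GY1
b1 stroke→GY1
b2 stroke→J1
b3 stroke→J1
b4 stroke→J2
b5 stroke→J1
b6 stroke→I1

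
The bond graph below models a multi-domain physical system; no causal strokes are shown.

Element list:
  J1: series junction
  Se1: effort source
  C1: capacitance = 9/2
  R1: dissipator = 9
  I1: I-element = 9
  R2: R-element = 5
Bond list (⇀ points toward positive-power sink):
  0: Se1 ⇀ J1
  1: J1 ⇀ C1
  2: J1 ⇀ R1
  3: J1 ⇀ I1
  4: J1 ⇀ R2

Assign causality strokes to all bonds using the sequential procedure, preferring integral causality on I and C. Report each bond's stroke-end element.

bond 0 stroke at J1  (Se1: effort source, stroke at far end)
bond 1 stroke at J1  (prefer integral on C1)
bond 3 stroke at I1  (I1: I, integral causality)
bond 2 stroke at J1  (common-f at J1 fixed by 3)
bond 4 stroke at J1  (common-f at J1 fixed by 3)

#0 stroke→J1
#1 stroke→J1
#2 stroke→J1
#3 stroke→I1
#4 stroke→J1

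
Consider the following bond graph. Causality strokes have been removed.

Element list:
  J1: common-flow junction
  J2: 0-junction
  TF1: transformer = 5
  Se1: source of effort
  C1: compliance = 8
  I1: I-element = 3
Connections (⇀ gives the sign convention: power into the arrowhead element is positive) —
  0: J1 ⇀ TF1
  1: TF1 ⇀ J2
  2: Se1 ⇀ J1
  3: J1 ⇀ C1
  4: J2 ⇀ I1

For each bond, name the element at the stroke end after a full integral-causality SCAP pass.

b2 |J1  (Se1 (Se) sets effort on bond)
b3 |J1  (prefer integral on C1)
b0 |TF1  (closing 1-jn rule on J1)
b1 |J2  (through TF1, causality passes straight; one stroke at TF1)
b4 |I1  (J2 effort already set via bond 1)

#0 stroke→TF1
#1 stroke→J2
#2 stroke→J1
#3 stroke→J1
#4 stroke→I1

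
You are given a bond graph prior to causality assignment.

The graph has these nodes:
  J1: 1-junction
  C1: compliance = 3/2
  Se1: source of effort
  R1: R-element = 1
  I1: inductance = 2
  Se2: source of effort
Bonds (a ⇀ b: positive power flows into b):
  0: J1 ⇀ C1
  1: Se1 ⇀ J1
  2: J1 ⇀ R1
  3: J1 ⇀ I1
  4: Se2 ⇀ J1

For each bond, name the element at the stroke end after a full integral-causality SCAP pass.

b1 stroke at J1  (source Se1 imposes e)
b4 stroke at J1  (source Se2 imposes e)
b0 stroke at J1  (C1 integral (e out))
b3 stroke at I1  (prefer integral on I1)
b2 stroke at J1  (1-jn J1 has f-setter on 3)

bond 0 stroke at J1
bond 1 stroke at J1
bond 2 stroke at J1
bond 3 stroke at I1
bond 4 stroke at J1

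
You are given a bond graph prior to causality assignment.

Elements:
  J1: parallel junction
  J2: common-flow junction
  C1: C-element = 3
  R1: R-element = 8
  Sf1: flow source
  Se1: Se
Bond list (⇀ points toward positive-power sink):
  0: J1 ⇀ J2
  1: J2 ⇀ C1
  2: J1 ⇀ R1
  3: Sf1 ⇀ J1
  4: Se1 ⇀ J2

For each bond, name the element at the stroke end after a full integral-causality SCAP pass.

#3 →Sf1  (Sf1: flow source, stroke at near end)
#4 →J2  (source Se1 imposes e)
#1 →J2  (C1: C, integral causality)
#0 →J1  (J2: last free bond brings flow in)
#2 →R1  (J1: bond 0 brought effort, rest push out)

b0 |J1
b1 |J2
b2 |R1
b3 |Sf1
b4 |J2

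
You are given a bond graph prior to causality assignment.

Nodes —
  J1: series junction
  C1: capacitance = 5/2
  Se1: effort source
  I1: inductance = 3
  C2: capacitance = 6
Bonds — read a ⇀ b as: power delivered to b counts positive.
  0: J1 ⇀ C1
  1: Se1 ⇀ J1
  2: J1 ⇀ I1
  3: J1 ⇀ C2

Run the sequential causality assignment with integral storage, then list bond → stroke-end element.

β1 |J1  (Se1: effort source, stroke at far end)
β0 |J1  (C1 integral (e out))
β2 |I1  (I1 integral (f out))
β3 |J1  (J1: bond 2 brought flow, rest push out)

β0 →J1
β1 →J1
β2 →I1
β3 →J1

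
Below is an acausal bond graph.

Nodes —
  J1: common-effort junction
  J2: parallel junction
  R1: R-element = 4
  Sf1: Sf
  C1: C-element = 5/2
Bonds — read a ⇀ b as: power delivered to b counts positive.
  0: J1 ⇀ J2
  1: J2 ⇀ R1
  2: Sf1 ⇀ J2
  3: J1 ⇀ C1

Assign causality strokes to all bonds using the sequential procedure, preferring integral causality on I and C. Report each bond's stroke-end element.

#0 stroke→J2
#1 stroke→R1
#2 stroke→Sf1
#3 stroke→J1

#2 stroke at Sf1  (Sf1 fixes flow; stroke at Sf1)
#3 stroke at J1  (C1: C, integral causality)
#0 stroke at J2  (J1: bond 3 brought effort, rest push out)
#1 stroke at R1  (common-e at J2 fixed by 0)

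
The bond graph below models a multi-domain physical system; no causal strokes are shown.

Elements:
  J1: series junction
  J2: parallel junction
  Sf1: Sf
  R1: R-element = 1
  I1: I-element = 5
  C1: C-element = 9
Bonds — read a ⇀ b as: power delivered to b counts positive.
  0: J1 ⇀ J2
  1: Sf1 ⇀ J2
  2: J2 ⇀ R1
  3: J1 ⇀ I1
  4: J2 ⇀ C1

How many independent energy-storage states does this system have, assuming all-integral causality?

2  (C1, I1 all integral)

b1 →Sf1  (Sf1 fixes flow; stroke at Sf1)
b3 →I1  (I1: I, integral causality)
b0 →J1  (J1 flow already set via bond 3)
b4 →J2  (prefer integral on C1)
b2 →R1  (0-jn J2 has e-setter on 4)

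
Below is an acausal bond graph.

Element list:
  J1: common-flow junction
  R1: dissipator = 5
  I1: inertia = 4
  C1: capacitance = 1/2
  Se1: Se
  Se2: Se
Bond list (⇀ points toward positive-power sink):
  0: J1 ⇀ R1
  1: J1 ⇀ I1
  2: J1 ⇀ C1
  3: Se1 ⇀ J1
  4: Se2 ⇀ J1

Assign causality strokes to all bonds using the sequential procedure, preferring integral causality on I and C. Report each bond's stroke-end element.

β0 stroke at J1
β1 stroke at I1
β2 stroke at J1
β3 stroke at J1
β4 stroke at J1

b3 →J1  (Se1 fixes effort; stroke away)
b4 →J1  (Se2 (Se) sets effort on bond)
b1 →I1  (prefer integral on I1)
b0 →J1  (J1: bond 1 brought flow, rest push out)
b2 →J1  (1-jn J1 has f-setter on 1)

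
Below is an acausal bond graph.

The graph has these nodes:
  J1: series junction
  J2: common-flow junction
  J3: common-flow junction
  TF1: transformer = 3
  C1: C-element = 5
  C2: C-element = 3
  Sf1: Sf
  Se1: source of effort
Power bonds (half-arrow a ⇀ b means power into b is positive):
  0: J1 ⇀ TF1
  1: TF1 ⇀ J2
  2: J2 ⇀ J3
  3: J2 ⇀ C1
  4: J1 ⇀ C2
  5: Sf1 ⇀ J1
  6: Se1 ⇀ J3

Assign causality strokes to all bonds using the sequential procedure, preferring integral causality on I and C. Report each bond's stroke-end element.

β0 →J1
β1 →TF1
β2 →J2
β3 →J2
β4 →J1
β5 →Sf1
β6 →J3

bond 5 →Sf1  (Sf1 fixes flow; stroke at Sf1)
bond 6 →J3  (Se1: effort source, stroke at far end)
bond 0 →J1  (J1: bond 5 brought flow, rest push out)
bond 4 →J1  (1-jn J1 has f-setter on 5)
bond 2 →J2  (J3 needs exactly one f-in)
bond 1 →TF1  (TF1 one-in-one-out from 0)
bond 3 →J2  (common-f at J2 fixed by 1)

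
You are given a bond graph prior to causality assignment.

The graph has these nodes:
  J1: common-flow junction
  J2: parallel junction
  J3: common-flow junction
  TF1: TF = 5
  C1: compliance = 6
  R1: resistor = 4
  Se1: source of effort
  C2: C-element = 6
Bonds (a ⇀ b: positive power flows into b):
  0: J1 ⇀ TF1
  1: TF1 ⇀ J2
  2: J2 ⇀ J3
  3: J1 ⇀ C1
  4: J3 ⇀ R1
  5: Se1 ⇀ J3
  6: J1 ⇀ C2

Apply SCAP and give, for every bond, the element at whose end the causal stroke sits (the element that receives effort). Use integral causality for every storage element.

b5 stroke→J3  (source Se1 imposes e)
b3 stroke→J1  (C1 integral (e out))
b6 stroke→J1  (C2: C, integral causality)
b0 stroke→TF1  (closing 1-jn rule on J1)
b1 stroke→J2  (TF TF1: opposite of bond 0)
b2 stroke→J3  (J2: bond 1 brought effort, rest push out)
b4 stroke→R1  (J3 needs exactly one f-in)

#0 stroke→TF1
#1 stroke→J2
#2 stroke→J3
#3 stroke→J1
#4 stroke→R1
#5 stroke→J3
#6 stroke→J1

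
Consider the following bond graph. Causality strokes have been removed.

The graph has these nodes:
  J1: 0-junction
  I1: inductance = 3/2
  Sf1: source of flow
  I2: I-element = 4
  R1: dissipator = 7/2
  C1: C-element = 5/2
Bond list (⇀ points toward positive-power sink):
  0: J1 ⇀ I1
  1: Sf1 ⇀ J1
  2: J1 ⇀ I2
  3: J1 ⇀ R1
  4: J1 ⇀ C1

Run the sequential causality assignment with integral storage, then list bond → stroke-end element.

b0 stroke→I1
b1 stroke→Sf1
b2 stroke→I2
b3 stroke→R1
b4 stroke→J1

bond 1 stroke at Sf1  (Sf1: flow source, stroke at near end)
bond 0 stroke at I1  (I1 outputs flow p/I1)
bond 2 stroke at I2  (I2 outputs flow p/I2)
bond 4 stroke at J1  (prefer integral on C1)
bond 3 stroke at R1  (common-e at J1 fixed by 4)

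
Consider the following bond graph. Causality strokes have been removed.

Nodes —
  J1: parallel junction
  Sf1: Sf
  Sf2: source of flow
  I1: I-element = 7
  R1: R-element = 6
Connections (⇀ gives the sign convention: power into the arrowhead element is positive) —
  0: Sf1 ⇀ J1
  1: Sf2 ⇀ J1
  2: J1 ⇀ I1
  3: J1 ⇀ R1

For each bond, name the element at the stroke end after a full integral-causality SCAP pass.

#0 →Sf1  (Sf1 (Sf) sets flow on bond)
#1 →Sf2  (Sf2 (Sf) sets flow on bond)
#2 →I1  (I1 integral (f out))
#3 →J1  (closing 0-jn rule on J1)

b0 stroke→Sf1
b1 stroke→Sf2
b2 stroke→I1
b3 stroke→J1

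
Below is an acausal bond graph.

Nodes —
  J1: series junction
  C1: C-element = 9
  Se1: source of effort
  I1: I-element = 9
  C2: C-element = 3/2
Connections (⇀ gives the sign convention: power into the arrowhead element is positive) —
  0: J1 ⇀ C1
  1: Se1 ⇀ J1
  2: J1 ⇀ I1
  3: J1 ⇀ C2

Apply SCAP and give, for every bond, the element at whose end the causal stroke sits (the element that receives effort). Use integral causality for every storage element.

bond 1 →J1  (Se1 fixes effort; stroke away)
bond 0 →J1  (C1 outputs effort q/C1)
bond 2 →I1  (I1 outputs flow p/I1)
bond 3 →J1  (J1: bond 2 brought flow, rest push out)

β0 stroke at J1
β1 stroke at J1
β2 stroke at I1
β3 stroke at J1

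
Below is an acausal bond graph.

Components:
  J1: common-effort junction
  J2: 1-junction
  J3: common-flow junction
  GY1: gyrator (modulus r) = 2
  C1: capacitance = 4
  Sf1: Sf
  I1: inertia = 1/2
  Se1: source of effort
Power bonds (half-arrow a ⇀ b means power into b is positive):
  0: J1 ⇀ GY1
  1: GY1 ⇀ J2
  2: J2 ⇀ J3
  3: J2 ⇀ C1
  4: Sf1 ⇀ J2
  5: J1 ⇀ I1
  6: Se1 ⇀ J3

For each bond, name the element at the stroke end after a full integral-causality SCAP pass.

#4 |Sf1  (Sf1 (Sf) sets flow on bond)
#6 |J3  (Se1: effort source, stroke at far end)
#1 |J2  (J2 flow already set via bond 4)
#2 |J2  (J2: bond 4 brought flow, rest push out)
#3 |J2  (J2 flow already set via bond 4)
#0 |J1  (GY GY1: same side as bond 1)
#5 |I1  (J1 effort already set via bond 0)

β0 →J1
β1 →J2
β2 →J2
β3 →J2
β4 →Sf1
β5 →I1
β6 →J3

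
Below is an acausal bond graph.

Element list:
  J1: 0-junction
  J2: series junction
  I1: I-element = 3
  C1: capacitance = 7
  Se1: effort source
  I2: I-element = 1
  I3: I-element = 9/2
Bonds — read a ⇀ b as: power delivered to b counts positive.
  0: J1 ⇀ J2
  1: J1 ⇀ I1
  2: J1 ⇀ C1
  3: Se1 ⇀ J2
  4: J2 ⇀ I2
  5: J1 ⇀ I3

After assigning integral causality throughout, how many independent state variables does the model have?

b3 stroke→J2  (source Se1 imposes e)
b1 stroke→I1  (prefer integral on I1)
b2 stroke→J1  (prefer integral on C1)
b0 stroke→J2  (J1: bond 2 brought effort, rest push out)
b5 stroke→I3  (common-e at J1 fixed by 2)
b4 stroke→I2  (J2: last free bond brings flow in)

4  (C1, I1, I2, I3 all integral)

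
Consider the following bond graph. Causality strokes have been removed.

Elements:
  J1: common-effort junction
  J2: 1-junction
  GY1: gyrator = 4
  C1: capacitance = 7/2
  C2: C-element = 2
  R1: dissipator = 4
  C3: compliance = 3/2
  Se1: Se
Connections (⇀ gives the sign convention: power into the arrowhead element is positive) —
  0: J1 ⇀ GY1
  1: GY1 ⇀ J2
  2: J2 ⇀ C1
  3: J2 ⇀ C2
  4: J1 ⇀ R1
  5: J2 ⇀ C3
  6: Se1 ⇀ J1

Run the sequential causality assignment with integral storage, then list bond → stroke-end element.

b6 →J1  (source Se1 imposes e)
b0 →GY1  (J1: bond 6 brought effort, rest push out)
b4 →R1  (J1 effort already set via bond 6)
b1 →GY1  (GY GY1: same side as bond 0)
b2 →J2  (common-f at J2 fixed by 1)
b3 →J2  (1-jn J2 has f-setter on 1)
b5 →J2  (J2: bond 1 brought flow, rest push out)

b0 →GY1
b1 →GY1
b2 →J2
b3 →J2
b4 →R1
b5 →J2
b6 →J1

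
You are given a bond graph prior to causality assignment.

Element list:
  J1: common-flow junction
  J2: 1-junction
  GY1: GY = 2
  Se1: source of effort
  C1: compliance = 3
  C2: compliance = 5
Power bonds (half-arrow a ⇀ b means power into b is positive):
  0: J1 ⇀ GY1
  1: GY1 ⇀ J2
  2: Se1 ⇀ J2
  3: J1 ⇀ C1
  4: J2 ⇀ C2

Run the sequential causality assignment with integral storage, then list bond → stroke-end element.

β2 →J2  (Se1 (Se) sets effort on bond)
β3 →J1  (prefer integral on C1)
β0 →GY1  (only one flow-in slot at J1)
β1 →GY1  (GY GY1: same side as bond 0)
β4 →J2  (common-f at J2 fixed by 1)

#0 |GY1
#1 |GY1
#2 |J2
#3 |J1
#4 |J2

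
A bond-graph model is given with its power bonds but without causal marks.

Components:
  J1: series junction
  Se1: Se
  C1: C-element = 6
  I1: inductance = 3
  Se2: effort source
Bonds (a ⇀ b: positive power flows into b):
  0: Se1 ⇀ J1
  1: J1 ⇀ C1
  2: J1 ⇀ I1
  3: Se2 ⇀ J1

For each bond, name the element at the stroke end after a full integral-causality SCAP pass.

#0 →J1  (source Se1 imposes e)
#3 →J1  (Se2 fixes effort; stroke away)
#1 →J1  (C1: C, integral causality)
#2 →I1  (only one flow-in slot at J1)

b0 stroke at J1
b1 stroke at J1
b2 stroke at I1
b3 stroke at J1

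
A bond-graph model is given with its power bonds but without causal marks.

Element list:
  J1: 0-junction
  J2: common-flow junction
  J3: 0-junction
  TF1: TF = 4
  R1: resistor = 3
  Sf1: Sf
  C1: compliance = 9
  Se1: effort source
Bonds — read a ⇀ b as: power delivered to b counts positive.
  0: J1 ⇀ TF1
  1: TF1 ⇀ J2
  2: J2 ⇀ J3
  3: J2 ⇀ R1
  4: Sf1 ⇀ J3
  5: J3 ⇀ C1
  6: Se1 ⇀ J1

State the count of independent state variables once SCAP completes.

#4 →Sf1  (Sf1: flow source, stroke at near end)
#6 →J1  (Se1 fixes effort; stroke away)
#0 →TF1  (J1: bond 6 brought effort, rest push out)
#1 →J2  (TF TF1: opposite of bond 0)
#5 →J3  (C1: C, integral causality)
#2 →J2  (0-jn J3 has e-setter on 5)
#3 →R1  (closing 1-jn rule on J2)

1  (C1 all integral)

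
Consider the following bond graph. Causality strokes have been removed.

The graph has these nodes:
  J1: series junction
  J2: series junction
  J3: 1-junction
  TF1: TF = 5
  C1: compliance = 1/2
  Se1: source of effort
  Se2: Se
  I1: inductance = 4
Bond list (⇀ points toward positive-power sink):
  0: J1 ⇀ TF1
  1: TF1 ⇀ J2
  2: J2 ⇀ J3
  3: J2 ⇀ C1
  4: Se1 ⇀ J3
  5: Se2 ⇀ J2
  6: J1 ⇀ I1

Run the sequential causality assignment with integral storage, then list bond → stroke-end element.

bond 4 |J3  (Se1 fixes effort; stroke away)
bond 5 |J2  (Se2: effort source, stroke at far end)
bond 2 |J2  (only one flow-in slot at J3)
bond 3 |J2  (C1: C, integral causality)
bond 1 |TF1  (only one flow-in slot at J2)
bond 0 |J1  (TF1 one-in-one-out from 1)
bond 6 |I1  (J1 needs exactly one f-in)

β0 |J1
β1 |TF1
β2 |J2
β3 |J2
β4 |J3
β5 |J2
β6 |I1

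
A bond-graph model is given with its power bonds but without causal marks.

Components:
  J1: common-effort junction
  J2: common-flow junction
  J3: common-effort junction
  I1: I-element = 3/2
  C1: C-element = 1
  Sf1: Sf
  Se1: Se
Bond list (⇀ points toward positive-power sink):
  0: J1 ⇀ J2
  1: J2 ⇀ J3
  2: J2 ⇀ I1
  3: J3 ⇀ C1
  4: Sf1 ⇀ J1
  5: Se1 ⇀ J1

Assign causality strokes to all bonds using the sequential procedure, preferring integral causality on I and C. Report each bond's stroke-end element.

bond 0 stroke→J2
bond 1 stroke→J2
bond 2 stroke→I1
bond 3 stroke→J3
bond 4 stroke→Sf1
bond 5 stroke→J1

#4 stroke at Sf1  (Sf1 fixes flow; stroke at Sf1)
#5 stroke at J1  (Se1 (Se) sets effort on bond)
#0 stroke at J2  (J1: bond 5 brought effort, rest push out)
#2 stroke at I1  (I1 outputs flow p/I1)
#1 stroke at J2  (common-f at J2 fixed by 2)
#3 stroke at J3  (closing 0-jn rule on J3)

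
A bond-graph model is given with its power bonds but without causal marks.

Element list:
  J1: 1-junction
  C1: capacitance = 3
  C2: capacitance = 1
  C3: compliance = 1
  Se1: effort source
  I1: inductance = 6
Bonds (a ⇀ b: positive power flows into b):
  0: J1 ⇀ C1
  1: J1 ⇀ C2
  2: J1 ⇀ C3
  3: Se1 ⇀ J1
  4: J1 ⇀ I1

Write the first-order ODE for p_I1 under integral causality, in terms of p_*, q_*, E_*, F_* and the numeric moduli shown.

b3 →J1  (Se1 fixes effort; stroke away)
b0 →J1  (C1 outputs effort q/C1)
b1 →J1  (C2 integral (e out))
b2 →J1  (C3 integral (e out))
b4 →I1  (J1: last free bond brings flow in)

dp_I1/dt = E_Se1 - q_C1/3 - q_C2 - q_C3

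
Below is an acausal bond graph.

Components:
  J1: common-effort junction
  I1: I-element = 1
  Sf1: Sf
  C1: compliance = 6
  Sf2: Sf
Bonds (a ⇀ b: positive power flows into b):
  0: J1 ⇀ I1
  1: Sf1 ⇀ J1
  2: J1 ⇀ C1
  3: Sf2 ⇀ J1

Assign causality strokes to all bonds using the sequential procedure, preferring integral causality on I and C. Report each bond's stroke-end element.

b0 |I1
b1 |Sf1
b2 |J1
b3 |Sf2

b1 stroke→Sf1  (Sf1 (Sf) sets flow on bond)
b3 stroke→Sf2  (source Sf2 imposes f)
b0 stroke→I1  (prefer integral on I1)
b2 stroke→J1  (closing 0-jn rule on J1)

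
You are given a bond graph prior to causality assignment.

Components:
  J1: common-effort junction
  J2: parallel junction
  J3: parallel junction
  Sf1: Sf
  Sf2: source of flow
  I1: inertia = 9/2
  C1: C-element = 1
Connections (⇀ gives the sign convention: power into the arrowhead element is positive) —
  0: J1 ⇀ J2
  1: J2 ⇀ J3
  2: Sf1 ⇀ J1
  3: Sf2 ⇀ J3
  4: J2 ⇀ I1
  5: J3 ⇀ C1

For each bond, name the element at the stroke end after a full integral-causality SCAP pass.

β0 stroke→J1
β1 stroke→J2
β2 stroke→Sf1
β3 stroke→Sf2
β4 stroke→I1
β5 stroke→J3

b2 stroke at Sf1  (source Sf1 imposes f)
b3 stroke at Sf2  (Sf2: flow source, stroke at near end)
b0 stroke at J1  (closing 0-jn rule on J1)
b4 stroke at I1  (I1 outputs flow p/I1)
b1 stroke at J2  (only one effort-in slot at J2)
b5 stroke at J3  (J3 needs exactly one e-in)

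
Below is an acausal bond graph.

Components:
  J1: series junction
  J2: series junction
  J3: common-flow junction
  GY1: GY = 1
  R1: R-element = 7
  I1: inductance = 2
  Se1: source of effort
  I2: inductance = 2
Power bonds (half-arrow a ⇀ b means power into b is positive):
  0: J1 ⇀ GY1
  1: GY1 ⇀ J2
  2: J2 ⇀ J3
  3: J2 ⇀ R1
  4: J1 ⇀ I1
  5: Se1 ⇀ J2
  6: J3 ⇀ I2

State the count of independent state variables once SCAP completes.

2  (I1, I2 all integral)

β5 →J2  (Se1 fixes effort; stroke away)
β4 →I1  (I1 integral (f out))
β0 →J1  (J1: bond 4 brought flow, rest push out)
β1 →J2  (GY GY1: same side as bond 0)
β6 →I2  (I2: I, integral causality)
β2 →J3  (1-jn J3 has f-setter on 6)
β3 →J2  (J2 flow already set via bond 2)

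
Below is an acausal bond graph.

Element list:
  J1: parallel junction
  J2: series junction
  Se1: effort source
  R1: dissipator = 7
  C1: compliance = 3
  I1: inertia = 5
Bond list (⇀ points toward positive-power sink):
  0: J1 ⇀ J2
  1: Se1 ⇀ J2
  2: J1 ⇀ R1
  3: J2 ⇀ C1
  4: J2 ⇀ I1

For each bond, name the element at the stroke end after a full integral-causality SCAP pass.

bond 1 stroke at J2  (Se1 fixes effort; stroke away)
bond 3 stroke at J2  (C1 outputs effort q/C1)
bond 4 stroke at I1  (prefer integral on I1)
bond 0 stroke at J2  (J2: bond 4 brought flow, rest push out)
bond 2 stroke at J1  (J1 needs exactly one e-in)

#0 →J2
#1 →J2
#2 →J1
#3 →J2
#4 →I1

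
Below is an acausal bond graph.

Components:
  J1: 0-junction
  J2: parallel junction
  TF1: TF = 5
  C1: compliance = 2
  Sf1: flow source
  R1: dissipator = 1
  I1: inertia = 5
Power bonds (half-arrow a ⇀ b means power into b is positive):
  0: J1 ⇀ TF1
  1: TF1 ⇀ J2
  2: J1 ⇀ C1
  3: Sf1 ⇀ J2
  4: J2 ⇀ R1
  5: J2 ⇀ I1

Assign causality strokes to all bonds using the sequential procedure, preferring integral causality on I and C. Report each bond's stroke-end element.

b3 stroke→Sf1  (Sf1 fixes flow; stroke at Sf1)
b2 stroke→J1  (C1 outputs effort q/C1)
b0 stroke→TF1  (common-e at J1 fixed by 2)
b1 stroke→J2  (TF1: transformer flips bond 0)
b4 stroke→R1  (J2 effort already set via bond 1)
b5 stroke→I1  (J2 effort already set via bond 1)

#0 →TF1
#1 →J2
#2 →J1
#3 →Sf1
#4 →R1
#5 →I1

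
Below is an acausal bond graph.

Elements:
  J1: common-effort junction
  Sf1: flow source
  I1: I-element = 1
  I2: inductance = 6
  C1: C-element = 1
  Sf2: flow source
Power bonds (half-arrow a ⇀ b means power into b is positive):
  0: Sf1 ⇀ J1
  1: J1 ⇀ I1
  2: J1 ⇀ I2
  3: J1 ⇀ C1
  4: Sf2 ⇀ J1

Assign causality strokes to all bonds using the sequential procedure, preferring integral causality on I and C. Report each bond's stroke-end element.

bond 0 |Sf1
bond 1 |I1
bond 2 |I2
bond 3 |J1
bond 4 |Sf2

bond 0 →Sf1  (Sf1: flow source, stroke at near end)
bond 4 →Sf2  (source Sf2 imposes f)
bond 1 →I1  (I1 integral (f out))
bond 2 →I2  (I2: I, integral causality)
bond 3 →J1  (J1 needs exactly one e-in)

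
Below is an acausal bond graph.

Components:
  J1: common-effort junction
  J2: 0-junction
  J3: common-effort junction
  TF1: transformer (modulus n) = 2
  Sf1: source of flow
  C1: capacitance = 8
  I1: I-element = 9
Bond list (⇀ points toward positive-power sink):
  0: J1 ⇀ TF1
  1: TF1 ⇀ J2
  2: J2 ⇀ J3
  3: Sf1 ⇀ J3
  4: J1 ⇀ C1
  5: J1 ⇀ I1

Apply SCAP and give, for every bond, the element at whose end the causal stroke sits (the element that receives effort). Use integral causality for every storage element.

b0 stroke at TF1
b1 stroke at J2
b2 stroke at J3
b3 stroke at Sf1
b4 stroke at J1
b5 stroke at I1

b3 stroke→Sf1  (Sf1 (Sf) sets flow on bond)
b2 stroke→J3  (J3: last free bond brings effort in)
b1 stroke→J2  (closing 0-jn rule on J2)
b0 stroke→TF1  (through TF1, causality passes straight; one stroke at TF1)
b4 stroke→J1  (C1 outputs effort q/C1)
b5 stroke→I1  (J1: bond 4 brought effort, rest push out)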